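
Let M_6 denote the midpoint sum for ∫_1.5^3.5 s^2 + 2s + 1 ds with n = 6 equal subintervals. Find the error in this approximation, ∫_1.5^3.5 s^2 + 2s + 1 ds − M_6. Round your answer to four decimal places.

Exact integral: ∫_1.5^3.5 f(s) ds ≈ 25.166667.
M_6 ≈ 25.148148.
Error ≈ 25.166667 − 25.148148 ≈ 0.0185.

0.0185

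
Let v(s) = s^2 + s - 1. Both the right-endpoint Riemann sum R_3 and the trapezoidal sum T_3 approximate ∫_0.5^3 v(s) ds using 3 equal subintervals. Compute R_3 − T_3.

R_3 ≈ 15.8101852.
T_3 ≈ 11.1226852.
R_3 − T_3 = 4.6875.

4.6875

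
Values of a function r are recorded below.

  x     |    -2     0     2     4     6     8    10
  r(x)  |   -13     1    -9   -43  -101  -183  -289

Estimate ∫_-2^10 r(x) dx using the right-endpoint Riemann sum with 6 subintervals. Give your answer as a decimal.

-1248

Δx = 2.
Sum = 2·[1 + (-9) + (-43) + (-101) + (-183) + (-289)] = -1248.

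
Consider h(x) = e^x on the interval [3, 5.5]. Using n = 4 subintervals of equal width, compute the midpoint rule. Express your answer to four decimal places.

Δx = (5.5 − 3)/4 = 0.625.
Midpoints: 3.3125, 3.9375, 4.5625, 5.1875.
h(3.3125) ≈ 27.4537, h(3.9375) ≈ 51.2902, h(4.5625) ≈ 95.8227, h(5.1875) ≈ 179.0204.
Sum = Δx · [h(3.3125) + h(3.9375) + h(4.5625) + h(5.1875)].
Sum ≈ 220.9919.

220.9919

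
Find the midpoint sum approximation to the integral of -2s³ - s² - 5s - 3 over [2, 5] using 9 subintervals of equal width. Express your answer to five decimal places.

-404.38889

Δs = (5 − 2)/9 = 1/3.
Midpoints: 13/6, 2.5, 17/6, 19/6, 3.5, 23/6, 25/6, 4.5, 29/6.
f(13/6) = -2099/54, f(2.5) = -53, f(17/6) = -3817/54, f(19/6) = -2494/27, f(3.5) = -118.5, f(23/6) = -4037/27, f(25/6) = -10037/54, f(4.5) = -228, f(29/6) = -14923/54.
Sum = Δs · [f(13/6) + f(2.5) + f(17/6) + ...].
Sum ≈ -404.38889.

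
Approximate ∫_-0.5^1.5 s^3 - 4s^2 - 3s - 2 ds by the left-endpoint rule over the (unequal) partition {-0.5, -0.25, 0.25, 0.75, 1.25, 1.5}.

-8.20703125

Subinterval widths: 0.25, 0.5, 0.5, 0.5, 0.25.
Left endpoints: -0.5, -0.25, 0.25, 0.75, 1.25.
f(-0.5) = -1.625, f(-0.25) = -1.515625, f(0.25) = -2.984375, f(0.75) = -6.078125, f(1.25) = -10.046875.
Sum = Σ Δs_i · f(s_i).
Sum = -8.20703125.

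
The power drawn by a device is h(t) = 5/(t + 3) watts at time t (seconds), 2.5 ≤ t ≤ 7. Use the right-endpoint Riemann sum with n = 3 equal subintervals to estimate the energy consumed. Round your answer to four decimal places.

2.7038

Δt = (7 − 2.5)/3 = 1.5.
Right endpoints: 4, 5.5, 7.
h(4) = 5/7, h(5.5) = 10/17, h(7) = 0.5.
Sum = Δt · [h(4) + h(5.5) + h(7)].
Sum ≈ 2.7038.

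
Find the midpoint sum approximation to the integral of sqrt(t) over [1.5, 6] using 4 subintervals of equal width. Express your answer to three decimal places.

Δt = (6 − 1.5)/4 = 1.125.
Midpoints: 2.0625, 3.1875, 4.3125, 5.4375.
f(2.0625) ≈ 1.436, f(3.1875) ≈ 1.785, f(4.3125) ≈ 2.077, f(5.4375) ≈ 2.332.
Sum = Δt · [f(2.0625) + f(3.1875) + f(4.3125) + f(5.4375)].
Sum ≈ 8.584.

8.584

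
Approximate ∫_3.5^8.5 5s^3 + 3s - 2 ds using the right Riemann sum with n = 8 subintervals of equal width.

Δs = (8.5 − 3.5)/8 = 0.625.
Right endpoints: 4.125, 4.75, 5.375, 6, 6.625, 7.25, 7.875, 8.5.
f(4.125) = 184997/512, f(4.75) = 548.109375, f(5.375) = 404767/512, f(6) = 1096, f(6.625) = 753537/512, f(7.25) = 1925.140625, f(7.875) = 1261307/512, f(8.5) = 3094.125.
Sum = Δs · [f(4.125) + f(4.75) + f(5.375) + ...].
Sum = 7344.0625.

7344.0625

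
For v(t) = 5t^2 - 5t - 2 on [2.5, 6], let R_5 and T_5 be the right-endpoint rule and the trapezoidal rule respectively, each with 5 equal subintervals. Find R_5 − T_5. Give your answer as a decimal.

45.9375

R_5 = 299.95.
T_5 = 254.0125.
R_5 − T_5 = 45.9375.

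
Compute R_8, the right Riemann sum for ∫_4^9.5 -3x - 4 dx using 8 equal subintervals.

Δx = (9.5 − 4)/8 = 0.6875.
Right endpoints: 4.6875, 5.375, 6.0625, 6.75, 7.4375, 8.125, 8.8125, 9.5.
f(4.6875) = -18.0625, f(5.375) = -20.125, f(6.0625) = -22.1875, f(6.75) = -24.25, f(7.4375) = -26.3125, f(8.125) = -28.375, f(8.8125) = -30.4375, f(9.5) = -32.5.
Sum = Δx · [f(4.6875) + f(5.375) + f(6.0625) + ...].
Sum = -139.046875.

-139.046875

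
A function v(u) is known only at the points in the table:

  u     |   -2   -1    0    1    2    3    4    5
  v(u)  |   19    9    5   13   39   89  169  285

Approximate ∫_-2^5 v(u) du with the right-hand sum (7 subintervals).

Δu = 1.
Sum = 1·[9 + 5 + 13 + 39 + 89 + 169 + 285] = 609.

609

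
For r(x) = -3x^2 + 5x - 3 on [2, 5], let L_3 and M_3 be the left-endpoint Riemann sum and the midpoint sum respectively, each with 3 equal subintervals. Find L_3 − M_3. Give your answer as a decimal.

L_3 = -51.
M_3 = -72.75.
L_3 − M_3 = 21.75.

21.75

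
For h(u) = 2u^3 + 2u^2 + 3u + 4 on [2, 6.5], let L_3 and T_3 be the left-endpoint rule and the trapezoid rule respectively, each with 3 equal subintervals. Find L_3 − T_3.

L_3 = 716.625.
T_3 = 1184.0625.
L_3 − T_3 = -467.4375.

-467.4375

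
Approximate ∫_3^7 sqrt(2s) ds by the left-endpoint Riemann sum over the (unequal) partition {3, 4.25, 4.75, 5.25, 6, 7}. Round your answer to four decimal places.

Subinterval widths: 1.25, 0.5, 0.5, 0.75, 1.
Left endpoints: 3, 4.25, 4.75, 5.25, 6.
f(3) ≈ 2.4495, f(4.25) ≈ 2.9155, f(4.75) ≈ 3.0822, f(5.25) ≈ 3.2404, f(6) ≈ 3.4641.
Sum = Σ Δs_i · f(s_i).
Sum ≈ 11.9551.

11.9551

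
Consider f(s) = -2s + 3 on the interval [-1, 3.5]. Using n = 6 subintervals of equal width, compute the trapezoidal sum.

Δs = (3.5 − (-1))/6 = 0.75.
f(-1) = 5, f(-0.25) = 3.5, f(0.5) = 2, f(1.25) = 0.5, f(2) = -1, f(2.75) = -2.5, f(3.5) = -4.
T_6 = (Δs/2)·[f(s_0) + 2f(s_1) + ... + 2f(s_{5}) + f(s_6)].
Sum = 2.25.

2.25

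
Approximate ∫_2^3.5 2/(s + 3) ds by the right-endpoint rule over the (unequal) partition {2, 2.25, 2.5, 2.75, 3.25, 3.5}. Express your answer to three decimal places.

0.510

Subinterval widths: 0.25, 0.25, 0.25, 0.5, 0.25.
Right endpoints: 2.25, 2.5, 2.75, 3.25, 3.5.
f(2.25) = 8/21, f(2.5) = 4/11, f(2.75) = 8/23, f(3.25) = 0.32, f(3.5) = 4/13.
Sum = Σ Δs_i · f(s_i).
Sum ≈ 0.510.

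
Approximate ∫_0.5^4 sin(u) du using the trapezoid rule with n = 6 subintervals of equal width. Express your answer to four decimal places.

Δu = (4 − 0.5)/6 = 7/12.
f(0.5) ≈ 0.4794, f(13/12) ≈ 0.8835, f(5/3) ≈ 0.9954, f(2.25) ≈ 0.7781, f(17/6) ≈ 0.3034, f(41/12) ≈ -0.2716, f(4) ≈ -0.7568.
T_6 = (Δu/2)·[f(u_0) + 2f(u_1) + ... + 2f(u_{5}) + f(u_6)].
Sum ≈ 1.4876.

1.4876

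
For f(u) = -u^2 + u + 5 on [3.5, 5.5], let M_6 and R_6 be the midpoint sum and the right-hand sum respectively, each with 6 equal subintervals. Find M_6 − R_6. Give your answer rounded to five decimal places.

2.72222

M_6 ≈ -22.1481481.
R_6 ≈ -24.8703704.
M_6 − R_6 ≈ 2.72222.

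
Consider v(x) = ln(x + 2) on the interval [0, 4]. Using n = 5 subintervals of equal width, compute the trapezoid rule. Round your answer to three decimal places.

Δx = (4 − 0)/5 = 0.8.
v(0) ≈ 0.693, v(0.8) ≈ 1.030, v(1.6) ≈ 1.281, v(2.4) ≈ 1.482, v(3.2) ≈ 1.649, v(4) ≈ 1.792.
T_5 = (Δx/2)·[v(x_0) + 2v(x_1) + ... + 2v(x_{4}) + v(x_5)].
Sum ≈ 5.347.

5.347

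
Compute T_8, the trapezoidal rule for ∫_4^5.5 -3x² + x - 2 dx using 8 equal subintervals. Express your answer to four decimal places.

-98.2764

Δx = (5.5 − 4)/8 = 0.1875.
f(4) = -46, f(4.1875) = -50.41796875, f(4.375) = -55.046875, f(4.5625) = -59.88671875, f(4.75) = -64.9375, f(4.9375) = -70.19921875, f(5.125) = -75.671875, f(5.3125) = -81.35546875, f(5.5) = -87.25.
T_8 = (Δx/2)·[f(x_0) + 2f(x_1) + ... + 2f(x_{7}) + f(x_8)].
Sum ≈ -98.2764.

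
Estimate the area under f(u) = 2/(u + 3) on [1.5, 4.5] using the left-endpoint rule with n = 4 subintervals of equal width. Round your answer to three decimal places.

Δu = (4.5 − 1.5)/4 = 0.75.
Left endpoints: 1.5, 2.25, 3, 3.75.
f(1.5) = 4/9, f(2.25) = 8/21, f(3) = 1/3, f(3.75) = 8/27.
Sum = Δu · [f(1.5) + f(2.25) + f(3) + f(3.75)].
Sum ≈ 1.091.

1.091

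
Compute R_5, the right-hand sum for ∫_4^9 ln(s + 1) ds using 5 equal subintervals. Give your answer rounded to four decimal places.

Δs = (9 − 4)/5 = 1.
Right endpoints: 5, 6, 7, 8, 9.
f(5) ≈ 1.7918, f(6) ≈ 1.9459, f(7) ≈ 2.0794, f(8) ≈ 2.1972, f(9) ≈ 2.3026.
Sum = Δs · [f(5) + f(6) + f(7) + f(8) + f(9)].
Sum ≈ 10.3169.

10.3169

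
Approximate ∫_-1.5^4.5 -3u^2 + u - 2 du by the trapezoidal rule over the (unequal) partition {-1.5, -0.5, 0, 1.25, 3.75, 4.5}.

Subinterval widths: 1, 0.5, 1.25, 2.5, 0.75.
f(-1.5) = -10.25, f(-0.5) = -3.25, f(0) = -2, f(1.25) = -5.4375, f(3.75) = -40.4375, f(4.5) = -58.25.
On each subinterval the trapezoid contributes (Δu_i/2)·[f(u_{i-1}) + f(u_i)].
Sum = -107.0625.

-107.0625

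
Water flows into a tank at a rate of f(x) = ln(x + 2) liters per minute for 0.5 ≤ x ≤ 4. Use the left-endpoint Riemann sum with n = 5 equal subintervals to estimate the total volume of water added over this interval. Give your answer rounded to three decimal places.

4.644

Δx = (4 − 0.5)/5 = 0.7.
Left endpoints: 0.5, 1.2, 1.9, 2.6, 3.3.
f(0.5) ≈ 0.916, f(1.2) ≈ 1.163, f(1.9) ≈ 1.361, f(2.6) ≈ 1.526, f(3.3) ≈ 1.668.
Sum = Δx · [f(0.5) + f(1.2) + f(1.9) + f(2.6) + f(3.3)].
Sum ≈ 4.644.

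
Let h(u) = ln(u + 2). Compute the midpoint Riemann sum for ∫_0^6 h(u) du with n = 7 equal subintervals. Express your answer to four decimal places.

9.2606

Δu = (6 − 0)/7 = 6/7.
Midpoints: 3/7, 9/7, 15/7, 3, 27/7, 33/7, 39/7.
h(3/7) ≈ 0.8873, h(9/7) ≈ 1.1896, h(15/7) ≈ 1.4214, h(3) ≈ 1.6094, h(27/7) ≈ 1.7677, h(33/7) ≈ 1.9042, h(39/7) ≈ 2.0244.
Sum = Δu · [h(3/7) + h(9/7) + h(15/7) + ...].
Sum ≈ 9.2606.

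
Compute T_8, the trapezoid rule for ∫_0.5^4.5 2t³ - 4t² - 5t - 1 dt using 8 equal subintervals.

Δt = (4.5 − 0.5)/8 = 0.5.
f(0.5) = -4.25, f(1) = -8, f(1.5) = -10.75, f(2) = -11, f(2.5) = -7.25, f(3) = 2, f(3.5) = 18.25, f(4) = 43, f(4.5) = 77.75.
T_8 = (Δt/2)·[f(t_0) + 2f(t_1) + ... + 2f(t_{7}) + f(t_8)].
Sum = 31.5.

31.5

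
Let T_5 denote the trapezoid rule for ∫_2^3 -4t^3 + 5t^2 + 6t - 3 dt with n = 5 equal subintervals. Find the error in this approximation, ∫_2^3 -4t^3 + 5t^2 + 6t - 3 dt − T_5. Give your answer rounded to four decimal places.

0.1667

Exact integral: ∫_2^3 f(t) dt ≈ -21.333333.
T_5 = -21.5.
Error ≈ -21.333333 − (-21.5) ≈ 0.1667.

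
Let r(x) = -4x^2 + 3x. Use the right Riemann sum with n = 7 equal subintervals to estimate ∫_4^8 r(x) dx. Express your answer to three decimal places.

-577.633

Δx = (8 − 4)/7 = 4/7.
Right endpoints: 32/7, 36/7, 40/7, 44/7, 48/7, 52/7, 8.
r(32/7) = -3424/49, r(36/7) = -4428/49, r(40/7) = -5560/49, r(44/7) = -6820/49, r(48/7) = -8208/49, r(52/7) = -9724/49, r(8) = -232.
Sum = Δx · [r(32/7) + r(36/7) + r(40/7) + ...].
Sum ≈ -577.633.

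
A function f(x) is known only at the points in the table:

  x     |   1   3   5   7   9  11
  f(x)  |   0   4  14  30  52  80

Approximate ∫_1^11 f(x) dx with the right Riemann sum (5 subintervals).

360

Δx = 2.
Sum = 2·[4 + 14 + 30 + 52 + 80] = 360.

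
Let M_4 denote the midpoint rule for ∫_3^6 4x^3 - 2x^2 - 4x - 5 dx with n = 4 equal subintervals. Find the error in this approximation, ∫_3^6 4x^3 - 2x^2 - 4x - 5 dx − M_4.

Exact integral: ∫_3^6 f(x) dx = 1020.
M_4 = 1012.6875.
Error = 1020 − 1012.6875 = 7.3125.

7.3125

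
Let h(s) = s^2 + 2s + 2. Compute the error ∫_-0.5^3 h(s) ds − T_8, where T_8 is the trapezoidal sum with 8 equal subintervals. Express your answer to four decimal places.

-0.1117

Exact integral: ∫_-0.5^3 h(s) ds ≈ 24.791667.
T_8 ≈ 24.903320.
Error ≈ 24.791667 − 24.903320 ≈ -0.1117.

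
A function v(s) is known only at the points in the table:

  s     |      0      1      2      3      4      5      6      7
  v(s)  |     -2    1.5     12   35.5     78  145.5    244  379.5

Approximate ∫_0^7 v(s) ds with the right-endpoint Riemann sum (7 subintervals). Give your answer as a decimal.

Δs = 1.
Sum = 1·[1.5 + 12 + 35.5 + 78 + 145.5 + 244 + 379.5] = 896.

896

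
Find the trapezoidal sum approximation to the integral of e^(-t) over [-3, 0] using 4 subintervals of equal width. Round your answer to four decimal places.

19.9719

Δt = (0 − (-3))/4 = 0.75.
f(-3) ≈ 20.0855, f(-2.25) ≈ 9.4877, f(-1.5) ≈ 4.4817, f(-0.75) ≈ 2.1170, f(0) ≈ 1.0000.
T_4 = (Δt/2)·[f(t_0) + 2f(t_1) + 2f(t_2) + 2f(t_3) + f(t_4)].
Sum ≈ 19.9719.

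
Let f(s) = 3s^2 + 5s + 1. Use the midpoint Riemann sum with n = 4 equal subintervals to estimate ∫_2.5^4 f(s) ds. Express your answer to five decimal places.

74.19727

Δs = (4 − 2.5)/4 = 0.375.
Midpoints: 2.6875, 3.0625, 3.4375, 3.8125.
f(2.6875) = 36.10546875, f(3.0625) = 44.44921875, f(3.4375) = 53.63671875, f(3.8125) = 63.66796875.
Sum = Δs · [f(2.6875) + f(3.0625) + f(3.4375) + f(3.8125)].
Sum ≈ 74.19727.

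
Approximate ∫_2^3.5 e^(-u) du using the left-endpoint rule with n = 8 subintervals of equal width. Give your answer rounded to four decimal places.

Δu = (3.5 − 2)/8 = 0.1875.
Left endpoints: 2, 2.1875, 2.375, 2.5625, 2.75, 2.9375, 3.125, 3.3125.
f(2) ≈ 0.1353, f(2.1875) ≈ 0.1122, f(2.375) ≈ 0.0930, f(2.5625) ≈ 0.0771, f(2.75) ≈ 0.0639, f(2.9375) ≈ 0.0530, f(3.125) ≈ 0.0439, f(3.3125) ≈ 0.0364.
Sum = Δu · [f(2) + f(2.1875) + f(2.375) + ...].
Sum ≈ 0.1153.

0.1153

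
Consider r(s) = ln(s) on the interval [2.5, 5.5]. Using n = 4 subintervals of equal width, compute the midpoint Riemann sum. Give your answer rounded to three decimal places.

Δs = (5.5 − 2.5)/4 = 0.75.
Midpoints: 2.875, 3.625, 4.375, 5.125.
r(2.875) ≈ 1.056, r(3.625) ≈ 1.288, r(4.375) ≈ 1.476, r(5.125) ≈ 1.634.
Sum = Δs · [r(2.875) + r(3.625) + r(4.375) + r(5.125)].
Sum ≈ 4.090.

4.090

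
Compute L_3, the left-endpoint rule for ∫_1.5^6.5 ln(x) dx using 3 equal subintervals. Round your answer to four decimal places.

Δx = (6.5 − 1.5)/3 = 5/3.
Left endpoints: 1.5, 19/6, 29/6.
f(1.5) ≈ 0.4055, f(19/6) ≈ 1.1527, f(29/6) ≈ 1.5755.
Sum = Δx · [f(1.5) + f(19/6) + f(29/6)].
Sum ≈ 5.2228.

5.2228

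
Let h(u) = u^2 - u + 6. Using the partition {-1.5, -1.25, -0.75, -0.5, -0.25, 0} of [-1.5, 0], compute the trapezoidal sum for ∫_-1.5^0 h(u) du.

Subinterval widths: 0.25, 0.5, 0.25, 0.25, 0.25.
h(-1.5) = 9.75, h(-1.25) = 8.8125, h(-0.75) = 7.3125, h(-0.5) = 6.75, h(-0.25) = 6.3125, h(0) = 6.
On each subinterval the trapezoid contributes (Δu_i/2)·[h(u_{i-1}) + h(u_i)].
Sum = 11.28125.

11.28125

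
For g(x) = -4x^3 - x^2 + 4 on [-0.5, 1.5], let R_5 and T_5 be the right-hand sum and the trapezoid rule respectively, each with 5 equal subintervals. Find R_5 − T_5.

-3.2

R_5 = -1.74.
T_5 = 1.46.
R_5 − T_5 = -3.2.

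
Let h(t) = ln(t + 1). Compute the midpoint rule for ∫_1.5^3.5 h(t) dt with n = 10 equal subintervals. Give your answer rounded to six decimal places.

Δt = (3.5 − 1.5)/10 = 0.2.
Midpoints: 1.6, 1.8, 2, 2.2, 2.4, 2.6, 2.8, 3, 3.2, 3.4.
h(1.6) ≈ 0.955511, h(1.8) ≈ 1.029619, h(2) ≈ 1.098612, h(2.2) ≈ 1.163151, h(2.4) ≈ 1.223775, h(2.6) ≈ 1.280934, h(2.8) ≈ 1.335001, h(3) ≈ 1.386294, h(3.2) ≈ 1.435085, h(3.4) ≈ 1.481605.
Sum = Δt · [h(1.6) + h(1.8) + h(2) + ...].
Sum ≈ 2.477918.

2.477918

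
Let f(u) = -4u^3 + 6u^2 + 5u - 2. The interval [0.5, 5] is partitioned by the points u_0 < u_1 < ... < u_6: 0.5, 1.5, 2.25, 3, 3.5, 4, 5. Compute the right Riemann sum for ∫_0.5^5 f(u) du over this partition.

Subinterval widths: 1, 0.75, 0.75, 0.5, 0.5, 1.
Right endpoints: 1.5, 2.25, 3, 3.5, 4, 5.
f(1.5) = 5.5, f(2.25) = -5.9375, f(3) = -41, f(3.5) = -82.5, f(4) = -142, f(5) = -327.
Sum = Σ Δu_i · f(u_i).
Sum = -468.953125.

-468.953125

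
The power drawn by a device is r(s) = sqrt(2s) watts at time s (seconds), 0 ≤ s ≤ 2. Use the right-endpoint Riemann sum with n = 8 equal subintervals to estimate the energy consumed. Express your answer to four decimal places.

2.8825

Δs = (2 − 0)/8 = 0.25.
Right endpoints: 0.25, 0.5, 0.75, 1, 1.25, 1.5, 1.75, 2.
r(0.25) ≈ 0.7071, r(0.5) ≈ 1.0000, r(0.75) ≈ 1.2247, r(1) ≈ 1.4142, r(1.25) ≈ 1.5811, r(1.5) ≈ 1.7321, r(1.75) ≈ 1.8708, r(2) ≈ 2.0000.
Sum = Δs · [r(0.25) + r(0.5) + r(0.75) + ...].
Sum ≈ 2.8825.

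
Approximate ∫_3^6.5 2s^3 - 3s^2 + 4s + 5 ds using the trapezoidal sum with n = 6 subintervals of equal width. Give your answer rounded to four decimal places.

Δs = (6.5 − 3)/6 = 7/12.
f(3) = 44, f(43/12) = 62929/864, f(25/6) = 3085/27, f(4.75) = 170.65625, f(16/3) = 6599/27, f(71/12) = 291941/864, f(6.5) = 453.5.
T_6 = (Δs/2)·[f(s_0) + 2f(s_1) + ... + 2f(s_{5}) + f(s_6)].
Sum ≈ 693.4679.

693.4679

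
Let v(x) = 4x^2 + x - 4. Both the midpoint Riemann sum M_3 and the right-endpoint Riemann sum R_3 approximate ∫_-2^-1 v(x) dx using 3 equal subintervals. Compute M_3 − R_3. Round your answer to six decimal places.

M_3 ≈ 3.79629630.
R_3 ≈ 2.07407407.
M_3 − R_3 ≈ 1.722222.

1.722222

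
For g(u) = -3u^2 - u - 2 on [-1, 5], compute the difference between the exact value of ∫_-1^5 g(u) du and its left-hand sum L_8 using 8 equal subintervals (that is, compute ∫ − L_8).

-27.5625

Exact integral: ∫_-1^5 g(u) du = -150.
L_8 = -122.4375.
Error = -150 − (-122.4375) = -27.5625.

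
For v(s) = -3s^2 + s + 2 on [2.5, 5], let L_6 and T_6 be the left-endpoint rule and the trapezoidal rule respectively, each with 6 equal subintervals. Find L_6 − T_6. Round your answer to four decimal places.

L_6 ≈ -84.019097.
T_6 ≈ -95.217014.
L_6 − T_6 ≈ 11.1979.

11.1979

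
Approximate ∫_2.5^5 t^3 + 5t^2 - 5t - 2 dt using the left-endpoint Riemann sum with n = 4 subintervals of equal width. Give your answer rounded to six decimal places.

Δt = (5 − 2.5)/4 = 0.625.
Left endpoints: 2.5, 3.125, 3.75, 4.375.
f(2.5) = 32.375, f(3.125) = 31601/512, f(3.75) = 102.296875, f(4.375) = 79651/512.
Sum = Δt · [f(2.5) + f(3.125) + f(3.75) + f(4.375)].
Sum ≈ 219.975586.

219.975586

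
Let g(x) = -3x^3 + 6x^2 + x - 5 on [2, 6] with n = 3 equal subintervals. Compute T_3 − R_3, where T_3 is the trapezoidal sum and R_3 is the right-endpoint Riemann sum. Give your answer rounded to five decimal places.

T_3 ≈ -583.5555556.
R_3 ≈ -868.8888889.
T_3 − R_3 ≈ 285.33333.

285.33333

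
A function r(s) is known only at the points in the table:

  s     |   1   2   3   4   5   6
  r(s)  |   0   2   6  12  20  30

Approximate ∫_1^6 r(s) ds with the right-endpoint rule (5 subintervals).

Δs = 1.
Sum = 1·[2 + 6 + 12 + 20 + 30] = 70.

70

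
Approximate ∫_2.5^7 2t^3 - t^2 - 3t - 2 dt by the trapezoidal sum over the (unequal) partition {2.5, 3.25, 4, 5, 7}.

1052.3203125

Subinterval widths: 0.75, 0.75, 1, 2.
f(2.5) = 15.5, f(3.25) = 46.34375, f(4) = 98, f(5) = 208, f(7) = 614.
On each subinterval the trapezoid contributes (Δt_i/2)·[f(t_{i-1}) + f(t_i)].
Sum = 1052.3203125.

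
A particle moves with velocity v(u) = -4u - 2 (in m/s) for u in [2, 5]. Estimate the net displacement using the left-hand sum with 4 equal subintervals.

Δu = (5 − 2)/4 = 0.75.
Left endpoints: 2, 2.75, 3.5, 4.25.
v(2) = -10, v(2.75) = -13, v(3.5) = -16, v(4.25) = -19.
Sum = Δu · [v(2) + v(2.75) + v(3.5) + v(4.25)].
Sum = -43.5.

-43.5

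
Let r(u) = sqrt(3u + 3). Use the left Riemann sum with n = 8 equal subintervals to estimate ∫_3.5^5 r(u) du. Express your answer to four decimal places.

Δu = (5 − 3.5)/8 = 0.1875.
Left endpoints: 3.5, 3.6875, 3.875, 4.0625, 4.25, 4.4375, 4.625, 4.8125.
r(3.5) ≈ 3.6742, r(3.6875) ≈ 3.7500, r(3.875) ≈ 3.8243, r(4.0625) ≈ 3.8971, r(4.25) ≈ 3.9686, r(4.4375) ≈ 4.0389, r(4.625) ≈ 4.1079, r(4.8125) ≈ 4.1758.
Sum = Δu · [r(3.5) + r(3.6875) + r(3.875) + ...].
Sum ≈ 5.8944.

5.8944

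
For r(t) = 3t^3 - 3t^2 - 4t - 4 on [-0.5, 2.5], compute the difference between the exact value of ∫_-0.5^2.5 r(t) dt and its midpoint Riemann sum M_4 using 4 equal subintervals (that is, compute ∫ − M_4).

0.84375

Exact integral: ∫_-0.5^2.5 r(t) dt = -10.5.
M_4 = -11.34375.
Error = -10.5 − (-11.34375) = 0.84375.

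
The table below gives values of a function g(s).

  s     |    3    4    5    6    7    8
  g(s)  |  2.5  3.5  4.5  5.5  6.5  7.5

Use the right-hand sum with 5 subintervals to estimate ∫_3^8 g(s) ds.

27.5

Δs = 1.
Sum = 1·[3.5 + 4.5 + 5.5 + 6.5 + 7.5] = 27.5.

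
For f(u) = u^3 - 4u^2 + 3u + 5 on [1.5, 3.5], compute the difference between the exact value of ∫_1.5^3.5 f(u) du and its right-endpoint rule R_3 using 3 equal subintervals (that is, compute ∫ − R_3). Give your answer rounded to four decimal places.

Exact integral: ∫_1.5^3.5 f(u) du ≈ 8.583333.
R_3 ≈ 10.935185.
Error ≈ 8.583333 − 10.935185 ≈ -2.3519.

-2.3519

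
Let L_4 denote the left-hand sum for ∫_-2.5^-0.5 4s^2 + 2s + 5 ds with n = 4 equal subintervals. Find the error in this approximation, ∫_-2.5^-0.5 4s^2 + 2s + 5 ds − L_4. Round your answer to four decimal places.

Exact integral: ∫_-2.5^-0.5 f(s) ds ≈ 24.666667.
L_4 = 30.
Error ≈ 24.666667 − 30 ≈ -5.3333.

-5.3333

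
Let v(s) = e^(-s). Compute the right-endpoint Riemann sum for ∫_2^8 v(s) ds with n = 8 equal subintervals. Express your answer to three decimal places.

Δs = (8 − 2)/8 = 0.75.
Right endpoints: 2.75, 3.5, 4.25, 5, 5.75, 6.5, 7.25, 8.
v(2.75) ≈ 0.064, v(3.5) ≈ 0.030, v(4.25) ≈ 0.014, v(5) ≈ 0.007, v(5.75) ≈ 0.003, v(6.5) ≈ 0.002, v(7.25) ≈ 0.001, v(8) ≈ 0.000.
Sum = Δs · [v(2.75) + v(3.5) + v(4.25) + ...].
Sum ≈ 0.091.

0.091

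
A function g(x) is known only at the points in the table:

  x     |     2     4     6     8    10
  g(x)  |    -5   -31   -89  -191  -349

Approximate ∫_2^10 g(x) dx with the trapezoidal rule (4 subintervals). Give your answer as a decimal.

-976

Δx = 2.
T_4 = (2/2)·[(-5) + 2·(-31) + 2·(-89) + 2·(-191) + (-349)] = -976.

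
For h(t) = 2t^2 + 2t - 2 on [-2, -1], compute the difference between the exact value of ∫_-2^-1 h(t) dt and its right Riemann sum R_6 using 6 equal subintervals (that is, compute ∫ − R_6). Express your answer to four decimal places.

0.3241

Exact integral: ∫_-2^-1 h(t) dt ≈ -0.333333.
R_6 ≈ -0.657407.
Error ≈ -0.333333 − (-0.657407) ≈ 0.3241.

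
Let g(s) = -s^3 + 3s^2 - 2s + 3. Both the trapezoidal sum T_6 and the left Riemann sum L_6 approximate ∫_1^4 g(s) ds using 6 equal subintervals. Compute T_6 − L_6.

-6

T_6 = -7.3125.
L_6 = -1.3125.
T_6 − L_6 = -6.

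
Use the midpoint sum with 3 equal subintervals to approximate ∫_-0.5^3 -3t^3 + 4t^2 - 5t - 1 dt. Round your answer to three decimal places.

Δt = (3 − (-0.5))/3 = 7/6.
Midpoints: 1/12, 1.25, 29/12.
f(1/12) = -1.390625, f(1.25) = -6.859375, f(29/12) = -18469/576.
Sum = Δt · [f(1/12) + f(1.25) + f(29/12)].
Sum ≈ -47.033.

-47.033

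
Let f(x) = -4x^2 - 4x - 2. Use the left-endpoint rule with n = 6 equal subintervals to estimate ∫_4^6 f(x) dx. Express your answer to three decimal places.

-232.148

Δx = (6 − 4)/6 = 1/3.
Left endpoints: 4, 13/3, 14/3, 5, 16/3, 17/3.
f(4) = -82, f(13/3) = -850/9, f(14/3) = -970/9, f(5) = -122, f(16/3) = -1234/9, f(17/3) = -1378/9.
Sum = Δx · [f(4) + f(13/3) + f(14/3) + ...].
Sum ≈ -232.148.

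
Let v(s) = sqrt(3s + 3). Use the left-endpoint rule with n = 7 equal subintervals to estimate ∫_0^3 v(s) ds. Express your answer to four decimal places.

7.7052

Δs = (3 − 0)/7 = 3/7.
Left endpoints: 0, 3/7, 6/7, 9/7, 12/7, 15/7, 18/7.
v(0) ≈ 1.7321, v(3/7) ≈ 2.0702, v(6/7) ≈ 2.3604, v(9/7) ≈ 2.6186, v(12/7) ≈ 2.8536, v(15/7) ≈ 3.0706, v(18/7) ≈ 3.2733.
Sum = Δs · [v(0) + v(3/7) + v(6/7) + ...].
Sum ≈ 7.7052.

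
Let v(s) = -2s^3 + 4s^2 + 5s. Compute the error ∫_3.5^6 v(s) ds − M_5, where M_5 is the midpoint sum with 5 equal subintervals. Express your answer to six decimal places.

Exact integral: ∫_3.5^6 v(s) ds ≈ -282.76041667.
M_5 = -281.484375.
Error ≈ -282.76041667 − (-281.484375) ≈ -1.276042.

-1.276042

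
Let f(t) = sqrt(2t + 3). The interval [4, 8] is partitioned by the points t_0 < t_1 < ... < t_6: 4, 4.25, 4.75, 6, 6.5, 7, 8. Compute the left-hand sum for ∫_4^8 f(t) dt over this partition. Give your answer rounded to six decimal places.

Subinterval widths: 0.25, 0.5, 1.25, 0.5, 0.5, 1.
Left endpoints: 4, 4.25, 4.75, 6, 6.5, 7.
f(4) ≈ 3.316625, f(4.25) ≈ 3.391165, f(4.75) ≈ 3.535534, f(6) ≈ 3.872983, f(6.5) ≈ 4.000000, f(7) ≈ 4.123106.
Sum = Σ Δt_i · f(t_i).
Sum ≈ 15.003753.

15.003753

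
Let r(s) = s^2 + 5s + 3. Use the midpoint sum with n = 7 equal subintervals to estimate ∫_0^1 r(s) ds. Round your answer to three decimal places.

5.832

Δs = (1 − 0)/7 = 1/7.
Midpoints: 1/14, 3/14, 5/14, 0.5, 9/14, 11/14, 13/14.
r(1/14) = 659/196, r(3/14) = 807/196, r(5/14) = 963/196, r(0.5) = 5.75, r(9/14) = 1299/196, r(11/14) = 1479/196, r(13/14) = 1667/196.
Sum = Δs · [r(1/14) + r(3/14) + r(5/14) + ...].
Sum ≈ 5.832.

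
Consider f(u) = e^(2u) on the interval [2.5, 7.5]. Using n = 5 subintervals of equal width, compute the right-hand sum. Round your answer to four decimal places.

3780504.6233

Δu = (7.5 − 2.5)/5 = 1.
Right endpoints: 3.5, 4.5, 5.5, 6.5, 7.5.
f(3.5) ≈ 1096.6332, f(4.5) ≈ 8103.0839, f(5.5) ≈ 59874.1417, f(6.5) ≈ 442413.3920, f(7.5) ≈ 3269017.3725.
Sum = Δu · [f(3.5) + f(4.5) + f(5.5) + f(6.5) + f(7.5)].
Sum ≈ 3780504.6233.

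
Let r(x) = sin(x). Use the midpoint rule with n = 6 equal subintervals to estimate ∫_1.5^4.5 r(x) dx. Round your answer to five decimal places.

0.28449

Δx = (4.5 − 1.5)/6 = 0.5.
Midpoints: 1.75, 2.25, 2.75, 3.25, 3.75, 4.25.
r(1.75) ≈ 0.98399, r(2.25) ≈ 0.77807, r(2.75) ≈ 0.38166, r(3.25) ≈ -0.10820, r(3.75) ≈ -0.57156, r(4.25) ≈ -0.89499.
Sum = Δx · [r(1.75) + r(2.25) + r(2.75) + ...].
Sum ≈ 0.28449.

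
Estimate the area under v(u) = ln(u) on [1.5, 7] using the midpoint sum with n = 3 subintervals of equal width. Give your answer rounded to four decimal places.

Δu = (7 − 1.5)/3 = 11/6.
Midpoints: 29/12, 4.25, 73/12.
v(29/12) ≈ 0.8824, v(4.25) ≈ 1.4469, v(73/12) ≈ 1.8056.
Sum = Δu · [v(29/12) + v(4.25) + v(73/12)].
Sum ≈ 7.5806.

7.5806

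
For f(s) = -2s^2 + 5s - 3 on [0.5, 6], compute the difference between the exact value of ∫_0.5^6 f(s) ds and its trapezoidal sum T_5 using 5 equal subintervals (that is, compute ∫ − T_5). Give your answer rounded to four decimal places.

2.2183

Exact integral: ∫_0.5^6 f(s) ds ≈ -71.041667.
T_5 = -73.26.
Error ≈ -71.041667 − (-73.26) ≈ 2.2183.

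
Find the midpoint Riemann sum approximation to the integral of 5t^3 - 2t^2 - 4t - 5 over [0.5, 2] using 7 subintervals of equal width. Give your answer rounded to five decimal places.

-0.42427

Δt = (2 − 0.5)/7 = 3/14.
Midpoints: 17/28, 23/28, 29/28, 1.25, 41/28, 47/28, 53/28.
f(17/28) = -154691/21952, f(23/28) = -150677/21952, f(29/28) = -125855/21952, f(1.25) = -3.359375, f(41/28) = 12133/21952, f(47/28) = 138259/21952, f(53/28) = 311113/21952.
Sum = Δt · [f(17/28) + f(23/28) + f(29/28) + ...].
Sum ≈ -0.42427.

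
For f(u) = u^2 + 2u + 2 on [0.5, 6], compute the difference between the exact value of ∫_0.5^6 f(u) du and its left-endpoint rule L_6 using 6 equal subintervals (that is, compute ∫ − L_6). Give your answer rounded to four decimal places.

20.6568

Exact integral: ∫_0.5^6 f(u) du ≈ 118.708333.
L_6 ≈ 98.051505.
Error ≈ 118.708333 − 98.051505 ≈ 20.6568.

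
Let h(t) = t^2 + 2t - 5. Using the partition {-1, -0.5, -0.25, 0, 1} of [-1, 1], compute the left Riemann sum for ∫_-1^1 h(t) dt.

-10.796875

Subinterval widths: 0.5, 0.25, 0.25, 1.
Left endpoints: -1, -0.5, -0.25, 0.
h(-1) = -6, h(-0.5) = -5.75, h(-0.25) = -5.4375, h(0) = -5.
Sum = Σ Δt_i · h(t_i).
Sum = -10.796875.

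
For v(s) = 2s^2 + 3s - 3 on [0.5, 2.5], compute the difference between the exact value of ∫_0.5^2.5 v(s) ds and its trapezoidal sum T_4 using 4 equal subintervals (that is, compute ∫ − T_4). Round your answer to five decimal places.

-0.16667

Exact integral: ∫_0.5^2.5 v(s) ds ≈ 13.3333333.
T_4 = 13.5.
Error ≈ 13.3333333 − 13.5 ≈ -0.16667.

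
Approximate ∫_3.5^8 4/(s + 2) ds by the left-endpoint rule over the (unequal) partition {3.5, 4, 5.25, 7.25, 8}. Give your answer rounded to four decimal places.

2.6247

Subinterval widths: 0.5, 1.25, 2, 0.75.
Left endpoints: 3.5, 4, 5.25, 7.25.
f(3.5) = 8/11, f(4) = 2/3, f(5.25) = 16/29, f(7.25) = 16/37.
Sum = Σ Δs_i · f(s_i).
Sum ≈ 2.6247.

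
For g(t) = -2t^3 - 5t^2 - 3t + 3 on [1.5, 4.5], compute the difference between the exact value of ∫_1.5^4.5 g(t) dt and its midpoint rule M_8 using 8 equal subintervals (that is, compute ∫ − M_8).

Exact integral: ∫_1.5^4.5 g(t) dt = -366.75.
M_8 = -365.94140625.
Error = -366.75 − (-365.94140625) = -0.80859375.

-0.80859375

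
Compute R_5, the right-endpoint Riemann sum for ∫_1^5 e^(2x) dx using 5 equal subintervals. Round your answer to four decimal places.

Δx = (5 − 1)/5 = 0.8.
Right endpoints: 1.8, 2.6, 3.4, 4.2, 5.
f(1.8) ≈ 36.5982, f(2.6) ≈ 181.2722, f(3.4) ≈ 897.8473, f(4.2) ≈ 4447.0667, f(5) ≈ 22026.4658.
Sum = Δx · [f(1.8) + f(2.6) + f(3.4) + f(4.2) + f(5)].
Sum ≈ 22071.4002.

22071.4002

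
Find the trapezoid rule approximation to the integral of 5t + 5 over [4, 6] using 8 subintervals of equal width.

Δt = (6 − 4)/8 = 0.25.
f(4) = 25, f(4.25) = 26.25, f(4.5) = 27.5, f(4.75) = 28.75, f(5) = 30, f(5.25) = 31.25, f(5.5) = 32.5, f(5.75) = 33.75, f(6) = 35.
T_8 = (Δt/2)·[f(t_0) + 2f(t_1) + ... + 2f(t_{7}) + f(t_8)].
Sum = 60.

60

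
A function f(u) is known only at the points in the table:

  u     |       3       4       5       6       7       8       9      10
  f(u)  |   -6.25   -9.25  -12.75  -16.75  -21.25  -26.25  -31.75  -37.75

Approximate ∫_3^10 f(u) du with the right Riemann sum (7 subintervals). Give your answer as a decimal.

-155.75

Δu = 1.
Sum = 1·[(-9.25) + (-12.75) + (-16.75) + (-21.25) + (-26.25) + (-31.75) + (-37.75)] = -155.75.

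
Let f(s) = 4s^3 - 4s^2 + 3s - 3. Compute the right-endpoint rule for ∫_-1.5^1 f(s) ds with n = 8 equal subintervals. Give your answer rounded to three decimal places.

Δs = (1 − (-1.5))/8 = 0.3125.
Right endpoints: -1.1875, -0.875, -0.5625, -0.25, 0.0625, 0.375, 0.6875, 1.
f(-1.1875) = -19355/1024, f(-0.875) = -11.3671875, f(-0.5625) = -6825/1024, f(-0.25) = -4.0625, f(0.0625) = -2895/1024, f(0.375) = -2.2265625, f(0.6875) = -1565/1024, f(1) = 0.
Sum = Δs · [f(-1.1875) + f(-0.875) + f(-0.5625) + ...].
Sum ≈ -14.868.

-14.868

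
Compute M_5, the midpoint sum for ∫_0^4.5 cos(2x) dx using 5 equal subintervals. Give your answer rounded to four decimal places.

Δx = (4.5 − 0)/5 = 0.9.
Midpoints: 0.45, 1.35, 2.25, 3.15, 4.05.
f(0.45) ≈ 0.6216, f(1.35) ≈ -0.9041, f(2.25) ≈ -0.2108, f(3.15) ≈ 0.9999, f(4.05) ≈ -0.2435.
Sum = Δx · [f(0.45) + f(1.35) + f(2.25) + f(3.15) + f(4.05)].
Sum ≈ 0.2368.

0.2368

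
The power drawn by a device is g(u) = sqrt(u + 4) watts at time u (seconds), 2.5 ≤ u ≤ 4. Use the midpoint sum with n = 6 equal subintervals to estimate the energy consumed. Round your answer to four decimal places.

4.0371

Δu = (4 − 2.5)/6 = 0.25.
Midpoints: 2.625, 2.875, 3.125, 3.375, 3.625, 3.875.
g(2.625) ≈ 2.5739, g(2.875) ≈ 2.6220, g(3.125) ≈ 2.6693, g(3.375) ≈ 2.7157, g(3.625) ≈ 2.7613, g(3.875) ≈ 2.8062.
Sum = Δu · [g(2.625) + g(2.875) + g(3.125) + ...].
Sum ≈ 4.0371.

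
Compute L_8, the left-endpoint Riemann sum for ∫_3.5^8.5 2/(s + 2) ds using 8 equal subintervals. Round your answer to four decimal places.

1.3489

Δs = (8.5 − 3.5)/8 = 0.625.
Left endpoints: 3.5, 4.125, 4.75, 5.375, 6, 6.625, 7.25, 7.875.
f(3.5) = 4/11, f(4.125) = 16/49, f(4.75) = 8/27, f(5.375) = 16/59, f(6) = 0.25, f(6.625) = 16/69, f(7.25) = 8/37, f(7.875) = 16/79.
Sum = Δs · [f(3.5) + f(4.125) + f(4.75) + ...].
Sum ≈ 1.3489.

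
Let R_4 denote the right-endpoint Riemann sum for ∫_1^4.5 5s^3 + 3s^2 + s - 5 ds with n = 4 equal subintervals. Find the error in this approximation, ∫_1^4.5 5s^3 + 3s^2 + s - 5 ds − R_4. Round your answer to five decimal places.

Exact integral: ∫_1^4.5 f(s) ds = 593.578125.
R_4 ≈ 837.2861328.
Error ≈ 593.578125 − 837.2861328 ≈ -243.70801.

-243.70801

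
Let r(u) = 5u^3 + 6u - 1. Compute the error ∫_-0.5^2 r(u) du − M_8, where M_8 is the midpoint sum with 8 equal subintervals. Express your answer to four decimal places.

0.2289

Exact integral: ∫_-0.5^2 r(u) du = 28.671875.
M_8 ≈ 28.442993.
Error ≈ 28.671875 − 28.442993 ≈ 0.2289.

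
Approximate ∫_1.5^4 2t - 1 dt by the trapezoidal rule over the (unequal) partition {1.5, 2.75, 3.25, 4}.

Subinterval widths: 1.25, 0.5, 0.75.
f(1.5) = 2, f(2.75) = 4.5, f(3.25) = 5.5, f(4) = 7.
On each subinterval the trapezoid contributes (Δt_i/2)·[f(t_{i-1}) + f(t_i)].
Sum = 11.25.

11.25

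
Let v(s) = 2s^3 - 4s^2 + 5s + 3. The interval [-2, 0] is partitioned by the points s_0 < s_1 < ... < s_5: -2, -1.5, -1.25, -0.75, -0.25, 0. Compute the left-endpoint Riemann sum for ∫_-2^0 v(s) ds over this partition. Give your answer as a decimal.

Subinterval widths: 0.5, 0.25, 0.5, 0.5, 0.25.
Left endpoints: -2, -1.5, -1.25, -0.75, -0.25.
v(-2) = -39, v(-1.5) = -20.25, v(-1.25) = -13.40625, v(-0.75) = -3.84375, v(-0.25) = 1.46875.
Sum = Σ Δs_i · v(s_i).
Sum = -32.8203125.

-32.8203125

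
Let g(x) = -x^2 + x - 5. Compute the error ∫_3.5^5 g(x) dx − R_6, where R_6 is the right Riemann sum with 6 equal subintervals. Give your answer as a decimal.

1.421875

Exact integral: ∫_3.5^5 g(x) dx = -28.5.
R_6 = -29.921875.
Error = -28.5 − (-29.921875) = 1.421875.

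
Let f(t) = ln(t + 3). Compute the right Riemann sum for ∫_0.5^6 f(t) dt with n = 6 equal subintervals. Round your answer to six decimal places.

10.311045

Δt = (6 − 0.5)/6 = 11/12.
Right endpoints: 17/12, 7/3, 3.25, 25/6, 61/12, 6.
f(17/12) ≈ 1.485385, f(7/3) ≈ 1.673976, f(3.25) ≈ 1.832581, f(25/6) ≈ 1.969441, f(61/12) ≈ 2.089804, f(6) ≈ 2.197225.
Sum = Δt · [f(17/12) + f(7/3) + f(3.25) + ...].
Sum ≈ 10.311045.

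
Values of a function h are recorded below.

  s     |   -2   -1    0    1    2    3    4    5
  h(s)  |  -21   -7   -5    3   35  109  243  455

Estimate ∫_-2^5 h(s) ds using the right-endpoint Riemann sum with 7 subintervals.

833

Δs = 1.
Sum = 1·[(-7) + (-5) + 3 + 35 + 109 + 243 + 455] = 833.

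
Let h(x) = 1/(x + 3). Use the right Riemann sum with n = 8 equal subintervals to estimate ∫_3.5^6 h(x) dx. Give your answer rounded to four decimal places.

0.3188

Δx = (6 − 3.5)/8 = 0.3125.
Right endpoints: 3.8125, 4.125, 4.4375, 4.75, 5.0625, 5.375, 5.6875, 6.
h(3.8125) = 16/109, h(4.125) = 8/57, h(4.4375) = 16/119, h(4.75) = 4/31, h(5.0625) = 16/129, h(5.375) = 8/67, h(5.6875) = 16/139, h(6) = 1/9.
Sum = Δx · [h(3.8125) + h(4.125) + h(4.4375) + ...].
Sum ≈ 0.3188.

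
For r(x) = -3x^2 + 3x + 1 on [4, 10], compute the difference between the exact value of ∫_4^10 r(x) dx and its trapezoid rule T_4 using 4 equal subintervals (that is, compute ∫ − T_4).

Exact integral: ∫_4^10 r(x) dx = -804.
T_4 = -810.75.
Error = -804 − (-810.75) = 6.75.

6.75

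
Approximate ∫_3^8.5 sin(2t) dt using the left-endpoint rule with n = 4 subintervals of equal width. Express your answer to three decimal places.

Δt = (8.5 − 3)/4 = 1.375.
Left endpoints: 3, 4.375, 5.75, 7.125.
f(3) ≈ -0.279, f(4.375) ≈ 0.625, f(5.75) ≈ -0.875, f(7.125) ≈ 0.994.
Sum = Δt · [f(3) + f(4.375) + f(5.75) + f(7.125)].
Sum ≈ 0.637.

0.637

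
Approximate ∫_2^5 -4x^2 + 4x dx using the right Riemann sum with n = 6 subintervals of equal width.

Δx = (5 − 2)/6 = 0.5.
Right endpoints: 2.5, 3, 3.5, 4, 4.5, 5.
f(2.5) = -15, f(3) = -24, f(3.5) = -35, f(4) = -48, f(4.5) = -63, f(5) = -80.
Sum = Δx · [f(2.5) + f(3) + f(3.5) + ...].
Sum = -132.5.

-132.5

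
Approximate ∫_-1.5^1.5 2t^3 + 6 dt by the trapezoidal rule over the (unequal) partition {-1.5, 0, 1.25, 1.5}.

Subinterval widths: 1.5, 1.25, 0.25.
f(-1.5) = -0.75, f(0) = 6, f(1.25) = 9.90625, f(1.5) = 12.75.
On each subinterval the trapezoid contributes (Δt_i/2)·[f(t_{i-1}) + f(t_i)].
Sum = 16.7109375.

16.7109375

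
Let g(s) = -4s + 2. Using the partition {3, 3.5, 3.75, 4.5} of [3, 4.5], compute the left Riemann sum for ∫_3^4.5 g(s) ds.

Subinterval widths: 0.5, 0.25, 0.75.
Left endpoints: 3, 3.5, 3.75.
g(3) = -10, g(3.5) = -12, g(3.75) = -13.
Sum = Σ Δs_i · g(s_i).
Sum = -17.75.

-17.75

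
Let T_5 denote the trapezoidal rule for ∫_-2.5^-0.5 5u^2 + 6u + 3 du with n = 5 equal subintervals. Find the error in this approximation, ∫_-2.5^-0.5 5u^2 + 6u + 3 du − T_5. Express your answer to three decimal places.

Exact integral: ∫_-2.5^-0.5 f(u) du ≈ 13.83333.
T_5 = 14.1.
Error ≈ 13.83333 − 14.1 ≈ -0.267.

-0.267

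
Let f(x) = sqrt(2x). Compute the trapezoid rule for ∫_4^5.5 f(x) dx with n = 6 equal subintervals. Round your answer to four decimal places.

Δx = (5.5 − 4)/6 = 0.25.
f(4) ≈ 2.8284, f(4.25) ≈ 2.9155, f(4.5) ≈ 3.0000, f(4.75) ≈ 3.0822, f(5) ≈ 3.1623, f(5.25) ≈ 3.2404, f(5.5) ≈ 3.3166.
T_6 = (Δx/2)·[f(x_0) + 2f(x_1) + ... + 2f(x_{5}) + f(x_6)].
Sum ≈ 4.6182.

4.6182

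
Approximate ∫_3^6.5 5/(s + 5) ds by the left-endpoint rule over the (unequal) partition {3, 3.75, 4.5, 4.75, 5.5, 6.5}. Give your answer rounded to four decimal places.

1.8897

Subinterval widths: 0.75, 0.75, 0.25, 0.75, 1.
Left endpoints: 3, 3.75, 4.5, 4.75, 5.5.
f(3) = 0.625, f(3.75) = 4/7, f(4.5) = 10/19, f(4.75) = 20/39, f(5.5) = 10/21.
Sum = Σ Δs_i · f(s_i).
Sum ≈ 1.8897.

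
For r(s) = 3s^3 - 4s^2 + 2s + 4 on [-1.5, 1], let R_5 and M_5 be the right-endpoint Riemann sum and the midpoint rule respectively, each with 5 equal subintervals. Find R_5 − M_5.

R_5 = 5.
M_5 = 0.1953125.
R_5 − M_5 = 4.8046875.

4.8046875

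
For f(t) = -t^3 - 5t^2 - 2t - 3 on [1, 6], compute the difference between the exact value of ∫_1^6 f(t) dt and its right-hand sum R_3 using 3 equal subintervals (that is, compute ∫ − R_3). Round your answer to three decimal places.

Exact integral: ∫_1^6 f(t) dt ≈ -732.08333.
R_3 ≈ -1101.29630.
Error ≈ -732.08333 − (-1101.29630) ≈ 369.213.

369.213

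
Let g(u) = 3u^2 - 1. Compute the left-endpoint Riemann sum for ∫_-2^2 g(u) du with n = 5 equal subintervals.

Δu = (2 − (-2))/5 = 0.8.
Left endpoints: -2, -1.2, -0.4, 0.4, 1.2.
g(-2) = 11, g(-1.2) = 3.32, g(-0.4) = -0.52, g(0.4) = -0.52, g(1.2) = 3.32.
Sum = Δu · [g(-2) + g(-1.2) + g(-0.4) + g(0.4) + g(1.2)].
Sum = 13.28.

13.28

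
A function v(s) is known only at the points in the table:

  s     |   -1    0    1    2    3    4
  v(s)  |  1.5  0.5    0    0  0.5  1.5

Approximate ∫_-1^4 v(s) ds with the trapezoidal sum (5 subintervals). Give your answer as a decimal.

Δs = 1.
T_5 = (1/2)·[1.5 + 2·0.5 + 2·0 + 2·0 + 2·0.5 + 1.5] = 2.5.

2.5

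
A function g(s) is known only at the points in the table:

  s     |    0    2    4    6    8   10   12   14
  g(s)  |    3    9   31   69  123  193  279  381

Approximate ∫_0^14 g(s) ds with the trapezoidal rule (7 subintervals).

Δs = 2.
T_7 = (2/2)·[3 + 2·9 + 2·31 + 2·69 + 2·123 + 2·193 + 2·279 + 381] = 1792.

1792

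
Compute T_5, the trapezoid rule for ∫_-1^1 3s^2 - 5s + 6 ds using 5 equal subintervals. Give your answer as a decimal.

14.16

Δs = (1 − (-1))/5 = 0.4.
f(-1) = 14, f(-0.6) = 10.08, f(-0.2) = 7.12, f(0.2) = 5.12, f(0.6) = 4.08, f(1) = 4.
T_5 = (Δs/2)·[f(s_0) + 2f(s_1) + ... + 2f(s_{4}) + f(s_5)].
Sum = 14.16.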